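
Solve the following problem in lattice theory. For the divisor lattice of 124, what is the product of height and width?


Height = length of longest chain minus 1; width = size of largest antichain.
A maximum chain: 1 | 31 | 62 | 124  (height 3).
A maximum antichain: {2, 31}  (width 2).
Product = 3 * 2 = 6


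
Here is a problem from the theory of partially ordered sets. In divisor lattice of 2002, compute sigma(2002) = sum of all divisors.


sigma(n) = sum of divisors.
Divisors of 2002: [1, 2, 7, 11, 13, 14, 22, 26, 77, 91, 143, 154, 182, 286, 1001, 2002]
Sum = 4032


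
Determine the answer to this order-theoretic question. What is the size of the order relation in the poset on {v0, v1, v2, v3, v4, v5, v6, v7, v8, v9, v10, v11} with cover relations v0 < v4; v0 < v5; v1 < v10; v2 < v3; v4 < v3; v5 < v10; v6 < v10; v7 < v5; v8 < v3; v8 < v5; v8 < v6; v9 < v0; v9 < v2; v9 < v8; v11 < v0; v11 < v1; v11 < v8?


The order relation is {(a,b) : a <= b}, reflexive so it includes (a,a).
Examples: (v0,v0), (v0,v10), (v0,v3), (v0,v4), (v0,v5), ...
Total ordered pairs: 43


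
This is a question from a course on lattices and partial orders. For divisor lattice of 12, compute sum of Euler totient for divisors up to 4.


Divisors of 12 up to 4: [1, 2, 3, 4]
phi values: [1, 1, 2, 2]
Sum = 6


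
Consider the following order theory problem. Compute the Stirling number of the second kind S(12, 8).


S(n,k) = k*S(n-1,k) + S(n-1,k-1).
S(11,8) = 11880, S(11,7) = 63987
S(12,8) = 8*11880 + 63987 = 95040 + 63987
S(12,8) = 159027


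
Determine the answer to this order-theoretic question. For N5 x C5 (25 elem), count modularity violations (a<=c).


Modular law: if a <= c then a v (b ^ c) = (a v b) ^ c.
Check all triples (a,b,c) with a <= c among 25 elements.
  e.g. a=(a,0), b=(c,0), c=(b,0): lhs=(a,0) != rhs=(b,0)
  e.g. a=(a,0), b=(c,1), c=(b,0): lhs=(a,0) != rhs=(b,0)
Total violating triples: 75


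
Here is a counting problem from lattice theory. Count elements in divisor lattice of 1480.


Divisors of 1480: [1, 2, 4, 5, 8, 10, 20, 37, 40, 74, 148, 185, 296, 370, 740, 1480]
Count: 16


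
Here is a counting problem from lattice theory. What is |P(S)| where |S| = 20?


Power set = 2^n.
2^20 = 1048576


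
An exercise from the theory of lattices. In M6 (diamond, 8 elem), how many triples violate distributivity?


Distributive law: a ^ (b v c) = (a ^ b) v (a ^ c).
Check all 8^3 = 512 ordered triples (a,b,c).
  e.g. a=a1, b=a2, c=a3: lhs=a1 != rhs=0
  e.g. a=a1, b=a2, c=a4: lhs=a1 != rhs=0
Total violating triples: 120


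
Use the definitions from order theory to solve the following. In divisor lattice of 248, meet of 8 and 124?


In a divisor lattice, meet = gcd (greatest common divisor).
By Euclidean algorithm or factoring: gcd(8,124) = 4


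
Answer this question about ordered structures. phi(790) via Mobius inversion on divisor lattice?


phi(n) = n * prod_{p|n} (1 - 1/p).
Prime divisors of 790: [2, 5, 79]
phi(790) = 790 * (1 - 1/2) * (1 - 1/5) * (1 - 1/79)
phi(790) = 312


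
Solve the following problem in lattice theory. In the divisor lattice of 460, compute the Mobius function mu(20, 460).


In a divisor lattice, mu(a,b) = mu(b/a) where mu is the classical Mobius function.
b/a = 460/20 = 23
Prime factorization of 23: primes [23]
23 is squarefree with 1 prime factor(s), so mu(23) = (-1)^1 = -1


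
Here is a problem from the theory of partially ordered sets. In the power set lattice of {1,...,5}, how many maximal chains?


A maximal chain goes from the minimum element to a maximal element via cover relations.
Counting all min-to-max paths in the cover graph.
Total maximal chains: 120


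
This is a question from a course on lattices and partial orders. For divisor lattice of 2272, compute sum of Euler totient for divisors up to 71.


Divisors of 2272 up to 71: [1, 2, 4, 8, 16, 32, 71]
phi values: [1, 1, 2, 4, 8, 16, 70]
Sum = 102


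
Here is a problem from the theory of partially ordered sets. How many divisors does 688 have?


Divisors of 688: [1, 2, 4, 8, 16, 43, 86, 172, 344, 688]
Count: 10


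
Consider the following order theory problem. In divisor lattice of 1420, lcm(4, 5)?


Join=lcm.
gcd(4,5)=1
lcm=20


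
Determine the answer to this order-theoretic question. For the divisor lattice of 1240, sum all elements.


sigma(n) = sum of divisors.
Divisors of 1240: [1, 2, 4, 5, 8, 10, 20, 31, 40, 62, 124, 155, 248, 310, 620, 1240]
Sum = 2880


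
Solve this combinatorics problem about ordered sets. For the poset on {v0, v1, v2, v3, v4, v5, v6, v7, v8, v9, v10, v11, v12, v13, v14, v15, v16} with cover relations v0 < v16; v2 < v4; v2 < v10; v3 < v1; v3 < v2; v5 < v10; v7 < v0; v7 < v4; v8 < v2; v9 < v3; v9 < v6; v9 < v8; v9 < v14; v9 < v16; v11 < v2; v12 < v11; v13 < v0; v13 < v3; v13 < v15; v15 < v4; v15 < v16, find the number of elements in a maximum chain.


A chain is a totally ordered subset; we count the number of elements in a maximum chain.
Compute, for each element x, the size of the longest chain ending at x:
  v5: 1
  v7: 1
  v9: 1
  v12: 1
  v13: 1
  v6: 2
  ...
A maximum chain: v9 < v3 < v2 < v4
Number of elements in the longest chain: 4


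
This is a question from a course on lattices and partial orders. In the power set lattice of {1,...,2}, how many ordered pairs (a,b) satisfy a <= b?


The order relation is {(a,b) : a <= b}, reflexive so it includes (a,a).
Examples: ({},{}), ({},{1,2}), ({},{1}), ({},{2}), ({1,2},{1,2}), ...
Total ordered pairs: 9


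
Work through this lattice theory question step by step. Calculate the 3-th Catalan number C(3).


C(n) = C(2n, n) / (n+1).
C(6, 3) = 20
C(3) = 20 / 4 = 5


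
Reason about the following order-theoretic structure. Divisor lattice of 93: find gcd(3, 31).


In a divisor lattice, meet = gcd (greatest common divisor).
By Euclidean algorithm or factoring: gcd(3,31) = 1


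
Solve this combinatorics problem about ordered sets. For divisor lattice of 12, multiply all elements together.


Divisors of 12: [1, 2, 3, 4, 6, 12]
Product = n^(d(n)/2) = 12^(6/2)
Product = 1728


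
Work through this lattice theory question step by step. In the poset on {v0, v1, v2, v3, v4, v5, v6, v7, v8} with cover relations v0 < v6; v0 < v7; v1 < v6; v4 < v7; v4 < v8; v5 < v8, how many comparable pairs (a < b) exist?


A comparable pair {a,b} has a < b or b < a in the order.
Count unordered pairs where one element is strictly below the other.
Examples: {v0,v6}, {v0,v7}, {v1,v6}, {v4,v7}, ...
Total comparable pairs: 6


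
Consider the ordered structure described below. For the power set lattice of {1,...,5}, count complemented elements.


An element a is complemented if some b has a meet b = bottom, a join b = top.
every subset A has complement S\A, so all elements are complemented.
Complemented elements: {}, {1}, {2}, {3}, {4}, {5}, ... (26 more)
Count: 32


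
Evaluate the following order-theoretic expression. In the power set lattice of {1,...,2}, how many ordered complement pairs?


Complement pair (a,b): a meet b = bottom, a join b = top.
Here: A intersect B = {} and A union B = {1,...,2}.
Pairs found: ({},{1,2}), ({1},{2}), ({2},{1}), ({1,2},{})
Total ordered pairs: 4


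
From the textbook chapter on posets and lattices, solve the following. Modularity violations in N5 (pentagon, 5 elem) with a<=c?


Modular law: if a <= c then a v (b ^ c) = (a v b) ^ c.
Check all triples (a,b,c) with a <= c among 5 elements.
  e.g. a=a, b=c, c=b: lhs=a != rhs=b
Total violating triples: 1


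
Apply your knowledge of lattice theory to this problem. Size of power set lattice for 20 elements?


Power set = 2^n.
2^20 = 1048576


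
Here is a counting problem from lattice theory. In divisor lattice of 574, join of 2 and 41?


In a divisor lattice, join = lcm (least common multiple).
gcd(2,41) = 1
lcm(2,41) = 2*41/gcd = 82/1 = 82


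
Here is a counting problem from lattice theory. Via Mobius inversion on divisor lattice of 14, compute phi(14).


phi(n) = n * prod_{p|n} (1 - 1/p).
Prime divisors of 14: [2, 7]
phi(14) = 14 * (1 - 1/2) * (1 - 1/7)
phi(14) = 6


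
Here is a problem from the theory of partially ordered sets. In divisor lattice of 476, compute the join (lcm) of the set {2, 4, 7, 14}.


In a divisor lattice, join = lcm (least common multiple).
Compute lcm iteratively: start with first element, then lcm(current, next).
Elements: [2, 4, 7, 14]
lcm(2,4) = 4
lcm(4,7) = 28
lcm(28,14) = 28
Final lcm = 28


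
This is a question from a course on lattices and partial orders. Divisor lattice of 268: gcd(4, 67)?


Meet=gcd.
gcd(4,67)=1


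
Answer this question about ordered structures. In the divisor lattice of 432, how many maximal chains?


A maximal chain goes from the minimum element to a maximal element via cover relations.
Counting all min-to-max paths in the cover graph.
Total maximal chains: 35


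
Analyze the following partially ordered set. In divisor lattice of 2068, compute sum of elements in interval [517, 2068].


Interval [517,2068] in divisors of 2068: [517, 1034, 2068]
Sum = 3619


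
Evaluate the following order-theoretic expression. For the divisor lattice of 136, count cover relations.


A cover relation a -< b holds when a < b with no c strictly between.
Cover relations:
  1 -< 2
  1 -< 17
  2 -< 4
  2 -< 34
  4 -< 8
  4 -< 68
  8 -< 136
  17 -< 34
  ...2 more
Total: 10


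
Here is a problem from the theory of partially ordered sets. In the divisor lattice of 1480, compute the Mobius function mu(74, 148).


In a divisor lattice, mu(a,b) = mu(b/a) where mu is the classical Mobius function.
b/a = 148/74 = 2
Prime factorization of 2: primes [2]
2 is squarefree with 1 prime factor(s), so mu(2) = (-1)^1 = -1


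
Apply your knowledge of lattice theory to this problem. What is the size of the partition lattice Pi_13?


B(n) = number of set partitions of an n-element set.
B(n) satisfies the recurrence: B(n+1) = sum_k C(n,k)*B(k).
B(13) = 27644437


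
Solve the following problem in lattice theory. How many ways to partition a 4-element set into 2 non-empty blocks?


S(n,k) = k*S(n-1,k) + S(n-1,k-1).
S(3,2) = 3, S(3,1) = 1
S(4,2) = 2*3 + 1 = 6 + 1
S(4,2) = 7


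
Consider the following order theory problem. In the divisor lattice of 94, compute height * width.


Height = length of longest chain minus 1; width = size of largest antichain.
A maximum chain: 1 | 47 | 94  (height 2).
A maximum antichain: {2, 47}  (width 2).
Product = 2 * 2 = 4


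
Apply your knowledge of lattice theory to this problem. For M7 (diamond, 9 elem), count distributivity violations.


Distributive law: a ^ (b v c) = (a ^ b) v (a ^ c).
Check all 9^3 = 729 ordered triples (a,b,c).
  e.g. a=a1, b=a2, c=a3: lhs=a1 != rhs=0
  e.g. a=a1, b=a2, c=a4: lhs=a1 != rhs=0
Total violating triples: 210


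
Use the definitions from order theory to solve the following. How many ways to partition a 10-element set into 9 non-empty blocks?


S(n,k) = k*S(n-1,k) + S(n-1,k-1).
S(9,9) = 1, S(9,8) = 36
S(10,9) = 9*1 + 36 = 9 + 36
S(10,9) = 45


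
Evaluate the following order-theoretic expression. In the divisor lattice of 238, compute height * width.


Height = length of longest chain minus 1; width = size of largest antichain.
A maximum chain: 1 | 17 | 119 | 238  (height 3).
A maximum antichain: {2, 7, 17}  (width 3).
Product = 3 * 3 = 9


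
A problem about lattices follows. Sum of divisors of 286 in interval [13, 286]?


Interval [13,286] in divisors of 286: [13, 26, 143, 286]
Sum = 468


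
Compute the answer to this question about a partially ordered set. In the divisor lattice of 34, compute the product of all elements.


Divisors of 34: [1, 2, 17, 34]
Product = n^(d(n)/2) = 34^(4/2)
Product = 1156


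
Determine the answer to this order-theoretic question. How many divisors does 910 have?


Divisors of 910: [1, 2, 5, 7, 10, 13, 14, 26, 35, 65, 70, 91, 130, 182, 455, 910]
Count: 16


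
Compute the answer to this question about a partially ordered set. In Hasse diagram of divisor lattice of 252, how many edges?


A cover relation a -< b holds when a < b with no c strictly between.
Cover relations:
  1 -< 2
  1 -< 3
  1 -< 7
  2 -< 4
  2 -< 6
  2 -< 14
  3 -< 6
  3 -< 9
  ...25 more
Total: 33


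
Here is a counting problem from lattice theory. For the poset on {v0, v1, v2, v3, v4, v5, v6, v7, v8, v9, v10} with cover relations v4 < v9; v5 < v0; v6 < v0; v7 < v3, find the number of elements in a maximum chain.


A chain is a totally ordered subset; we count the number of elements in a maximum chain.
Compute, for each element x, the size of the longest chain ending at x:
  v1: 1
  v2: 1
  v4: 1
  v5: 1
  v6: 1
  v7: 1
  ...
A maximum chain: v5 < v0
Number of elements in the longest chain: 2


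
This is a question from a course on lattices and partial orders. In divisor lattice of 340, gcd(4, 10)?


Meet=gcd.
gcd(4,10)=2


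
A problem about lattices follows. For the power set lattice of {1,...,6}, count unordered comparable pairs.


A comparable pair {a,b} has a < b or b < a in the order.
Count unordered pairs where one element is strictly below the other.
Examples: {{},{1}}, {{},{2}}, {{},{3}}, {{},{4}}, ...
Total comparable pairs: 665


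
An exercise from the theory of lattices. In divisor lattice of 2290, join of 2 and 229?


In a divisor lattice, join = lcm (least common multiple).
gcd(2,229) = 1
lcm(2,229) = 2*229/gcd = 458/1 = 458


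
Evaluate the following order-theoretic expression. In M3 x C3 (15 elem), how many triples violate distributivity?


Distributive law: a ^ (b v c) = (a ^ b) v (a ^ c).
Check all 15^3 = 3375 ordered triples (a,b,c).
  e.g. a=(a1,0), b=(a2,0), c=(a3,0): lhs=(a1,0) != rhs=(0,0)
  e.g. a=(a1,0), b=(a2,0), c=(a3,1): lhs=(a1,0) != rhs=(0,0)
Total violating triples: 162


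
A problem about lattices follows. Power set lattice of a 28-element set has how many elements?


Power set = 2^n.
2^28 = 268435456


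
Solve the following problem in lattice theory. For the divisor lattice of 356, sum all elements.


sigma(n) = sum of divisors.
Divisors of 356: [1, 2, 4, 89, 178, 356]
Sum = 630


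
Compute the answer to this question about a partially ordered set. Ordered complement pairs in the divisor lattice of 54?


Complement pair (a,b): a meet b = bottom, a join b = top.
Here: gcd(a,b)=1 and lcm(a,b)=54, i.e. a*b=54 with a,b coprime.
Pairs found: (1,54), (2,27), (27,2), (54,1)
Total ordered pairs: 4


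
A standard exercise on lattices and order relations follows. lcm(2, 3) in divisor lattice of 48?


Join=lcm.
gcd(2,3)=1
lcm=6


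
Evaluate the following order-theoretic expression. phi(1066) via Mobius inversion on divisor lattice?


phi(n) = n * prod_{p|n} (1 - 1/p).
Prime divisors of 1066: [2, 13, 41]
phi(1066) = 1066 * (1 - 1/2) * (1 - 1/13) * (1 - 1/41)
phi(1066) = 480


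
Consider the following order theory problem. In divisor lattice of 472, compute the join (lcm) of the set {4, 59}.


In a divisor lattice, join = lcm (least common multiple).
Compute lcm iteratively: start with first element, then lcm(current, next).
Elements: [4, 59]
lcm(4,59) = 236
Final lcm = 236


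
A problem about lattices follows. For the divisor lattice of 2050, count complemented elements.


An element a is complemented if some b has a meet b = bottom, a join b = top.
a is complemented iff gcd(a, n/a)=1, i.e. a is a unitary divisor of 2050.
Complemented elements: 1, 2, 25, 41, 50, 82, ... (2 more)
Count: 8


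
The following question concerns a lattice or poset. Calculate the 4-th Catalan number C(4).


C(n) = C(2n, n) / (n+1).
C(8, 4) = 70
C(4) = 70 / 5 = 14


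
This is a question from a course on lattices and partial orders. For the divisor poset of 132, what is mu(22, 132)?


In a divisor lattice, mu(a,b) = mu(b/a) where mu is the classical Mobius function.
b/a = 132/22 = 6
Prime factorization of 6: primes [2, 3]
6 is squarefree with 2 prime factor(s), so mu(6) = (-1)^2 = 1


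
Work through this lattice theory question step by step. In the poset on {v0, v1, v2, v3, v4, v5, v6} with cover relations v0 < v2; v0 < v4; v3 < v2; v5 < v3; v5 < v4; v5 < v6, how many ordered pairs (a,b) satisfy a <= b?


The order relation is {(a,b) : a <= b}, reflexive so it includes (a,a).
Examples: (v0,v0), (v0,v2), (v0,v4), (v1,v1), (v2,v2), ...
Total ordered pairs: 14


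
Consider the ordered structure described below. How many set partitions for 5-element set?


B(n) = number of set partitions of an n-element set.
B(n) satisfies the recurrence: B(n+1) = sum_k C(n,k)*B(k).
B(5) = 52


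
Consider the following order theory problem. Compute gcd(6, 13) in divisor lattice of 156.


In a divisor lattice, meet = gcd (greatest common divisor).
By Euclidean algorithm or factoring: gcd(6,13) = 1


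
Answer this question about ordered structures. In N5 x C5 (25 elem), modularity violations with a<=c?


Modular law: if a <= c then a v (b ^ c) = (a v b) ^ c.
Check all triples (a,b,c) with a <= c among 25 elements.
  e.g. a=(a,0), b=(c,0), c=(b,0): lhs=(a,0) != rhs=(b,0)
  e.g. a=(a,0), b=(c,1), c=(b,0): lhs=(a,0) != rhs=(b,0)
Total violating triples: 75


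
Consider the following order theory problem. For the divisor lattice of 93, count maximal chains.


A maximal chain goes from the minimum element to a maximal element via cover relations.
Counting all min-to-max paths in the cover graph.
Total maximal chains: 2


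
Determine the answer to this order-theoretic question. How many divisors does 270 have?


Divisors of 270: [1, 2, 3, 5, 6, 9, 10, 15, 18, 27, 30, 45, 54, 90, 135, 270]
Count: 16


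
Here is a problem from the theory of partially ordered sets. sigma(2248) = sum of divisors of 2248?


sigma(n) = sum of divisors.
Divisors of 2248: [1, 2, 4, 8, 281, 562, 1124, 2248]
Sum = 4230


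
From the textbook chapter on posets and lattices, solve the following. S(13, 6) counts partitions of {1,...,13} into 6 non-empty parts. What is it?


S(n,k) = k*S(n-1,k) + S(n-1,k-1).
S(12,6) = 1323652, S(12,5) = 1379400
S(13,6) = 6*1323652 + 1379400 = 7941912 + 1379400
S(13,6) = 9321312


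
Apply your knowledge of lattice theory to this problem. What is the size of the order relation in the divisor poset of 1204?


The order relation is {(a,b) : a <= b}, reflexive so it includes (a,a).
Examples: (1,1), (1,1204), (1,14), (1,172), (1,2), ...
Total ordered pairs: 54


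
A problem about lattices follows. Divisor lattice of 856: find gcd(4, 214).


In a divisor lattice, meet = gcd (greatest common divisor).
By Euclidean algorithm or factoring: gcd(4,214) = 2


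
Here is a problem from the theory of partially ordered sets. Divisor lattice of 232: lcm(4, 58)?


Join=lcm.
gcd(4,58)=2
lcm=116


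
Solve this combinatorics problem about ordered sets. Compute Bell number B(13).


B(n) = number of set partitions of an n-element set.
B(n) satisfies the recurrence: B(n+1) = sum_k C(n,k)*B(k).
B(13) = 27644437


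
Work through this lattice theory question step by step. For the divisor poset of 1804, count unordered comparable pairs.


A comparable pair {a,b} has a < b or b < a in the order.
Count unordered pairs where one element is strictly below the other.
Examples: {1,2}, {1,4}, {1,11}, {1,22}, ...
Total comparable pairs: 42


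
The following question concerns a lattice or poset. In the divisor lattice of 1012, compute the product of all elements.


Divisors of 1012: [1, 2, 4, 11, 22, 23, 44, 46, 92, 253, 506, 1012]
Product = n^(d(n)/2) = 1012^(12/2)
Product = 1074194872535977984


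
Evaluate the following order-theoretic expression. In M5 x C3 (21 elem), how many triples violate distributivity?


Distributive law: a ^ (b v c) = (a ^ b) v (a ^ c).
Check all 21^3 = 9261 ordered triples (a,b,c).
  e.g. a=(a1,0), b=(a2,0), c=(a3,0): lhs=(a1,0) != rhs=(0,0)
  e.g. a=(a1,0), b=(a2,0), c=(a3,1): lhs=(a1,0) != rhs=(0,0)
Total violating triples: 1620


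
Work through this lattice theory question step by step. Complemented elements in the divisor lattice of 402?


An element a is complemented if some b has a meet b = bottom, a join b = top.
a is complemented iff gcd(a, n/a)=1, i.e. a is a unitary divisor of 402.
Complemented elements: 1, 2, 3, 6, 67, 134, ... (2 more)
Count: 8


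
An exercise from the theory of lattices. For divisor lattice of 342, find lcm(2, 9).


In a divisor lattice, join = lcm (least common multiple).
Compute lcm iteratively: start with first element, then lcm(current, next).
Elements: [2, 9]
lcm(2,9) = 18
Final lcm = 18


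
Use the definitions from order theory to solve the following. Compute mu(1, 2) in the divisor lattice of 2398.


In a divisor lattice, mu(a,b) = mu(b/a) where mu is the classical Mobius function.
b/a = 2/1 = 2
Prime factorization of 2: primes [2]
2 is squarefree with 1 prime factor(s), so mu(2) = (-1)^1 = -1


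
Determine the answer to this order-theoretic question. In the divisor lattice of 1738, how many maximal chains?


A maximal chain goes from the minimum element to a maximal element via cover relations.
Counting all min-to-max paths in the cover graph.
Total maximal chains: 6


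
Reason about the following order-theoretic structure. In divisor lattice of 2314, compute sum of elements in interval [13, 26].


Interval [13,26] in divisors of 2314: [13, 26]
Sum = 39


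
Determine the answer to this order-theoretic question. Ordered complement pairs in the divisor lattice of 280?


Complement pair (a,b): a meet b = bottom, a join b = top.
Here: gcd(a,b)=1 and lcm(a,b)=280, i.e. a*b=280 with a,b coprime.
Pairs found: (1,280), (5,56), (7,40), (8,35), ... (4 more)
Total ordered pairs: 8


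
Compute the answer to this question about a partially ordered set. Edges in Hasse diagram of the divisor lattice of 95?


A cover relation a -< b holds when a < b with no c strictly between.
Cover relations:
  1 -< 5
  1 -< 19
  5 -< 95
  19 -< 95
Total: 4


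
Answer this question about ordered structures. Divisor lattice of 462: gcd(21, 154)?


Meet=gcd.
gcd(21,154)=7


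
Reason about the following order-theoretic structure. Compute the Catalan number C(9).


C(n) = C(2n, n) / (n+1).
C(18, 9) = 48620
C(9) = 48620 / 10 = 4862


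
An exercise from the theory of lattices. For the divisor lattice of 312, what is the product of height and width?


Height = length of longest chain minus 1; width = size of largest antichain.
A maximum chain: 1 | 13 | 39 | 78 | 156 | 312  (height 5).
A maximum antichain: {4, 6, 26, 39}  (width 4).
Product = 5 * 4 = 20


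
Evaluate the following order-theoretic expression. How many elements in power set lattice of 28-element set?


Power set = 2^n.
2^28 = 268435456


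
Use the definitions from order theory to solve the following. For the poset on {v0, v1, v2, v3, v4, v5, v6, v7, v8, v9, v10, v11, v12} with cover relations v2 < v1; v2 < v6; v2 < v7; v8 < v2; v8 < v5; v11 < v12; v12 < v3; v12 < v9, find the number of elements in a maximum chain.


A chain is a totally ordered subset; we count the number of elements in a maximum chain.
Compute, for each element x, the size of the longest chain ending at x:
  v0: 1
  v4: 1
  v8: 1
  v10: 1
  v11: 1
  v2: 2
  ...
A maximum chain: v8 < v2 < v1
Number of elements in the longest chain: 3


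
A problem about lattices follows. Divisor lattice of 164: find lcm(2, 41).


In a divisor lattice, join = lcm (least common multiple).
gcd(2,41) = 1
lcm(2,41) = 2*41/gcd = 82/1 = 82


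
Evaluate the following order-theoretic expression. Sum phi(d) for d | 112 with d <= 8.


Divisors of 112 up to 8: [1, 2, 4, 7, 8]
phi values: [1, 1, 2, 6, 4]
Sum = 14


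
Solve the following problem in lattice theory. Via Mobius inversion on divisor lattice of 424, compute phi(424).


phi(n) = n * prod_{p|n} (1 - 1/p).
Prime divisors of 424: [2, 53]
phi(424) = 424 * (1 - 1/2) * (1 - 1/53)
phi(424) = 208


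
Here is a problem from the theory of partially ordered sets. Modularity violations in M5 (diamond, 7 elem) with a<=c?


Modular law: if a <= c then a v (b ^ c) = (a v b) ^ c.
Check all triples (a,b,c) with a <= c among 7 elements.
This lattice is modular (diamonds M_m and their chain-products are modular).
Total violating triples: 0


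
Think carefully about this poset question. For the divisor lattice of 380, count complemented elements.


An element a is complemented if some b has a meet b = bottom, a join b = top.
a is complemented iff gcd(a, n/a)=1, i.e. a is a unitary divisor of 380.
Complemented elements: 1, 4, 5, 19, 20, 76, ... (2 more)
Count: 8


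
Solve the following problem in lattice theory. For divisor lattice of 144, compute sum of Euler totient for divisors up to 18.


Divisors of 144 up to 18: [1, 2, 3, 4, 6, 8, 9, 12, 16, 18]
phi values: [1, 1, 2, 2, 2, 4, 6, 4, 8, 6]
Sum = 36


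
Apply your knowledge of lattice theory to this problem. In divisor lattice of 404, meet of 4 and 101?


In a divisor lattice, meet = gcd (greatest common divisor).
By Euclidean algorithm or factoring: gcd(4,101) = 1


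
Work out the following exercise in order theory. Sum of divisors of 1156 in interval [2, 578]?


Interval [2,578] in divisors of 1156: [2, 34, 578]
Sum = 614


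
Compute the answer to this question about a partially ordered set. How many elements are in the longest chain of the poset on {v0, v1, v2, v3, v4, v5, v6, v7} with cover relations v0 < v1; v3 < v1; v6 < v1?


A chain is a totally ordered subset; we count the number of elements in a maximum chain.
Compute, for each element x, the size of the longest chain ending at x:
  v0: 1
  v2: 1
  v3: 1
  v4: 1
  v5: 1
  v6: 1
  ...
A maximum chain: v0 < v1
Number of elements in the longest chain: 2


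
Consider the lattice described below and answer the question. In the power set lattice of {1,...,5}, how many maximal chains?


A maximal chain goes from the minimum element to a maximal element via cover relations.
Counting all min-to-max paths in the cover graph.
Total maximal chains: 120


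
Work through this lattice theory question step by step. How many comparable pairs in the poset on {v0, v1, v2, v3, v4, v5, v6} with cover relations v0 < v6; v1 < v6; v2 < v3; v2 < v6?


A comparable pair {a,b} has a < b or b < a in the order.
Count unordered pairs where one element is strictly below the other.
Examples: {v0,v6}, {v1,v6}, {v2,v3}, {v2,v6}
Total comparable pairs: 4


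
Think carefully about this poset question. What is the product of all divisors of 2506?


Divisors of 2506: [1, 2, 7, 14, 179, 358, 1253, 2506]
Product = n^(d(n)/2) = 2506^(8/2)
Product = 39438852161296


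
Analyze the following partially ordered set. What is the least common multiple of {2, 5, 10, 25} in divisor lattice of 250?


In a divisor lattice, join = lcm (least common multiple).
Compute lcm iteratively: start with first element, then lcm(current, next).
Elements: [2, 5, 10, 25]
lcm(2,5) = 10
lcm(10,10) = 10
lcm(10,25) = 50
Final lcm = 50


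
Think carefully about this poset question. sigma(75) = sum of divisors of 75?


sigma(n) = sum of divisors.
Divisors of 75: [1, 3, 5, 15, 25, 75]
Sum = 124


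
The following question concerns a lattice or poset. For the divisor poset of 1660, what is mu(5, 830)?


In a divisor lattice, mu(a,b) = mu(b/a) where mu is the classical Mobius function.
b/a = 830/5 = 166
Prime factorization of 166: primes [2, 83]
166 is squarefree with 2 prime factor(s), so mu(166) = (-1)^2 = 1


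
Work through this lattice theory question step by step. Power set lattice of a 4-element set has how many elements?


Power set = 2^n.
2^4 = 16


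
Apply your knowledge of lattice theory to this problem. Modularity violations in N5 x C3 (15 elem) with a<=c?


Modular law: if a <= c then a v (b ^ c) = (a v b) ^ c.
Check all triples (a,b,c) with a <= c among 15 elements.
  e.g. a=(a,0), b=(c,0), c=(b,0): lhs=(a,0) != rhs=(b,0)
  e.g. a=(a,0), b=(c,1), c=(b,0): lhs=(a,0) != rhs=(b,0)
Total violating triples: 18


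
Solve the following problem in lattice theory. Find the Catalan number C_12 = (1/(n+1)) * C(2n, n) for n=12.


C(n) = C(2n, n) / (n+1).
C(24, 12) = 2704156
C(12) = 2704156 / 13 = 208012


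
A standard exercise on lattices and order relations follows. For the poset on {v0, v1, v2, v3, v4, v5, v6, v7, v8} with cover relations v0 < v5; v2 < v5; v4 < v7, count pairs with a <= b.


The order relation is {(a,b) : a <= b}, reflexive so it includes (a,a).
Examples: (v0,v0), (v0,v5), (v1,v1), (v2,v2), (v2,v5), ...
Total ordered pairs: 12


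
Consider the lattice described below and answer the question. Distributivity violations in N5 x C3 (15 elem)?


Distributive law: a ^ (b v c) = (a ^ b) v (a ^ c).
Check all 15^3 = 3375 ordered triples (a,b,c).
  e.g. a=(b,0), b=(a,0), c=(c,0): lhs=(b,0) != rhs=(a,0)
  e.g. a=(b,0), b=(a,0), c=(c,1): lhs=(b,0) != rhs=(a,0)
Total violating triples: 54


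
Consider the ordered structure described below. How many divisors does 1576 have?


Divisors of 1576: [1, 2, 4, 8, 197, 394, 788, 1576]
Count: 8


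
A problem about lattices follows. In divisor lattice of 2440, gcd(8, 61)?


Meet=gcd.
gcd(8,61)=1


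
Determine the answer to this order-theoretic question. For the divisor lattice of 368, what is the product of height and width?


Height = length of longest chain minus 1; width = size of largest antichain.
A maximum chain: 1 | 23 | 46 | 92 | 184 | 368  (height 5).
A maximum antichain: {2, 23}  (width 2).
Product = 5 * 2 = 10


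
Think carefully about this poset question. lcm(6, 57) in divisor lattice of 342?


Join=lcm.
gcd(6,57)=3
lcm=114


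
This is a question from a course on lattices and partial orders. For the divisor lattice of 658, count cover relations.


A cover relation a -< b holds when a < b with no c strictly between.
Cover relations:
  1 -< 2
  1 -< 7
  1 -< 47
  2 -< 14
  2 -< 94
  7 -< 14
  7 -< 329
  14 -< 658
  ...4 more
Total: 12


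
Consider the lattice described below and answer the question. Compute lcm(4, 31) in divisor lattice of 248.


In a divisor lattice, join = lcm (least common multiple).
gcd(4,31) = 1
lcm(4,31) = 4*31/gcd = 124/1 = 124


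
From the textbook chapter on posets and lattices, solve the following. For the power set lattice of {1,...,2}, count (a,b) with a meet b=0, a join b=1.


Complement pair (a,b): a meet b = bottom, a join b = top.
Here: A intersect B = {} and A union B = {1,...,2}.
Pairs found: ({},{1,2}), ({1},{2}), ({2},{1}), ({1,2},{})
Total ordered pairs: 4


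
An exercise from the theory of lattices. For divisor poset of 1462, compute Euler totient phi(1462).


phi(n) = n * prod_{p|n} (1 - 1/p).
Prime divisors of 1462: [2, 17, 43]
phi(1462) = 1462 * (1 - 1/2) * (1 - 1/17) * (1 - 1/43)
phi(1462) = 672


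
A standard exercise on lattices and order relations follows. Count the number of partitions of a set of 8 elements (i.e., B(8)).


B(n) = number of set partitions of an n-element set.
B(n) satisfies the recurrence: B(n+1) = sum_k C(n,k)*B(k).
B(8) = 4140


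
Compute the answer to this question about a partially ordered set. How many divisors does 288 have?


Divisors of 288: [1, 2, 3, 4, 6, 8, 9, 12, 16, 18, 24, 32, 36, 48, 72, 96, 144, 288]
Count: 18


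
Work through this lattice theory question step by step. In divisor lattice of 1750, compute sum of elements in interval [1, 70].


Interval [1,70] in divisors of 1750: [1, 2, 5, 7, 10, 14, 35, 70]
Sum = 144


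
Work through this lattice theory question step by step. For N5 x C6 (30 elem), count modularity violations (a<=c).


Modular law: if a <= c then a v (b ^ c) = (a v b) ^ c.
Check all triples (a,b,c) with a <= c among 30 elements.
  e.g. a=(a,0), b=(c,0), c=(b,0): lhs=(a,0) != rhs=(b,0)
  e.g. a=(a,0), b=(c,1), c=(b,0): lhs=(a,0) != rhs=(b,0)
Total violating triples: 126


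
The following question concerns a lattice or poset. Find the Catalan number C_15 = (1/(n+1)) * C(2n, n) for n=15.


C(n) = C(2n, n) / (n+1).
C(30, 15) = 155117520
C(15) = 155117520 / 16 = 9694845


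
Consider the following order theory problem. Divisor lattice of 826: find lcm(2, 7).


In a divisor lattice, join = lcm (least common multiple).
gcd(2,7) = 1
lcm(2,7) = 2*7/gcd = 14/1 = 14


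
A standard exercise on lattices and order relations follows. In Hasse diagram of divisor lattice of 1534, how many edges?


A cover relation a -< b holds when a < b with no c strictly between.
Cover relations:
  1 -< 2
  1 -< 13
  1 -< 59
  2 -< 26
  2 -< 118
  13 -< 26
  13 -< 767
  26 -< 1534
  ...4 more
Total: 12


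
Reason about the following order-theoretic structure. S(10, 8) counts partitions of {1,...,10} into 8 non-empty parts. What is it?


S(n,k) = k*S(n-1,k) + S(n-1,k-1).
S(9,8) = 36, S(9,7) = 462
S(10,8) = 8*36 + 462 = 288 + 462
S(10,8) = 750


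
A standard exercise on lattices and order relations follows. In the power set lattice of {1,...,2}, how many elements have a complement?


An element a is complemented if some b has a meet b = bottom, a join b = top.
every subset A has complement S\A, so all elements are complemented.
Complemented elements: {}, {1}, {2}, {1,2}
Count: 4


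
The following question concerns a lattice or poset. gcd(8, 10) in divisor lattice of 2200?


Meet=gcd.
gcd(8,10)=2


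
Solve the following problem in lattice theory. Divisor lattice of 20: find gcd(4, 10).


In a divisor lattice, meet = gcd (greatest common divisor).
By Euclidean algorithm or factoring: gcd(4,10) = 2


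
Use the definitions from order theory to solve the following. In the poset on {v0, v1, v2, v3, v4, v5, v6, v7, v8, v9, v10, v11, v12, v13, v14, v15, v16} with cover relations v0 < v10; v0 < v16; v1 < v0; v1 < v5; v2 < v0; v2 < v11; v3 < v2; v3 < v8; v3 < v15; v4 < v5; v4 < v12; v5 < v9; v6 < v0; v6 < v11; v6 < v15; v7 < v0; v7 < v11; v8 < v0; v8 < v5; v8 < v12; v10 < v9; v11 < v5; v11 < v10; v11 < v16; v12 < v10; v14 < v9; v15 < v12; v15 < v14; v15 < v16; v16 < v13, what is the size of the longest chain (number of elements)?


A chain is a totally ordered subset; we count the number of elements in a maximum chain.
Compute, for each element x, the size of the longest chain ending at x:
  v1: 1
  v3: 1
  v4: 1
  v6: 1
  v7: 1
  v2: 2
  ...
A maximum chain: v3 < v2 < v11 < v5 < v9
Number of elements in the longest chain: 5


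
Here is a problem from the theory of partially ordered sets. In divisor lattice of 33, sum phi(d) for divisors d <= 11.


Divisors of 33 up to 11: [1, 3, 11]
phi values: [1, 2, 10]
Sum = 13


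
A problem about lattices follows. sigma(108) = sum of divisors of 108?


sigma(n) = sum of divisors.
Divisors of 108: [1, 2, 3, 4, 6, 9, 12, 18, 27, 36, 54, 108]
Sum = 280


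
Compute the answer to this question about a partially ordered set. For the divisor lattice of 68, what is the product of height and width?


Height = length of longest chain minus 1; width = size of largest antichain.
A maximum chain: 1 | 17 | 34 | 68  (height 3).
A maximum antichain: {2, 17}  (width 2).
Product = 3 * 2 = 6


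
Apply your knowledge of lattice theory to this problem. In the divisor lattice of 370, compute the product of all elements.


Divisors of 370: [1, 2, 5, 10, 37, 74, 185, 370]
Product = n^(d(n)/2) = 370^(8/2)
Product = 18741610000


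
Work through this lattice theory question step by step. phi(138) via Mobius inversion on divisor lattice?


phi(n) = n * prod_{p|n} (1 - 1/p).
Prime divisors of 138: [2, 3, 23]
phi(138) = 138 * (1 - 1/2) * (1 - 1/3) * (1 - 1/23)
phi(138) = 44


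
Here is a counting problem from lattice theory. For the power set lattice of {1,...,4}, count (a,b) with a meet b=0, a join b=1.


Complement pair (a,b): a meet b = bottom, a join b = top.
Here: A intersect B = {} and A union B = {1,...,4}.
Pairs found: ({},{1,2,3,4}), ({1},{2,3,4}), ({2},{1,3,4}), ({3},{1,2,4}), ... (12 more)
Total ordered pairs: 16


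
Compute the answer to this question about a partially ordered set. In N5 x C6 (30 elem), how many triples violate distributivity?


Distributive law: a ^ (b v c) = (a ^ b) v (a ^ c).
Check all 30^3 = 27000 ordered triples (a,b,c).
  e.g. a=(b,0), b=(a,0), c=(c,0): lhs=(b,0) != rhs=(a,0)
  e.g. a=(b,0), b=(a,0), c=(c,1): lhs=(b,0) != rhs=(a,0)
Total violating triples: 432


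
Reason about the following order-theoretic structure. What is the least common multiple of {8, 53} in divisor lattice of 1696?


In a divisor lattice, join = lcm (least common multiple).
Compute lcm iteratively: start with first element, then lcm(current, next).
Elements: [8, 53]
lcm(8,53) = 424
Final lcm = 424


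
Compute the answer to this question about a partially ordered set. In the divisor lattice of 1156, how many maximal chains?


A maximal chain goes from the minimum element to a maximal element via cover relations.
Counting all min-to-max paths in the cover graph.
Total maximal chains: 6


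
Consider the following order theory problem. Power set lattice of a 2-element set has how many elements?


Power set = 2^n.
2^2 = 4


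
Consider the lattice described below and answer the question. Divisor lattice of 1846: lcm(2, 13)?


Join=lcm.
gcd(2,13)=1
lcm=26


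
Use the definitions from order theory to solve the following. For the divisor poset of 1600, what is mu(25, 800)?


In a divisor lattice, mu(a,b) = mu(b/a) where mu is the classical Mobius function.
b/a = 800/25 = 32
Prime factorization of 32: primes [2]
32 is not squarefree, so mu(32) = 0


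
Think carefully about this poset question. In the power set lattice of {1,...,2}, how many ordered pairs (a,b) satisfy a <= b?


The order relation is {(a,b) : a <= b}, reflexive so it includes (a,a).
Examples: ({},{}), ({},{1,2}), ({},{1}), ({},{2}), ({1,2},{1,2}), ...
Total ordered pairs: 9


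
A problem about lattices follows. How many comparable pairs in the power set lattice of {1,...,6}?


A comparable pair {a,b} has a < b or b < a in the order.
Count unordered pairs where one element is strictly below the other.
Examples: {{},{1}}, {{},{2}}, {{},{3}}, {{},{4}}, ...
Total comparable pairs: 665


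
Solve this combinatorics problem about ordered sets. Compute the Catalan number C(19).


C(n) = C(2n, n) / (n+1).
C(38, 19) = 35345263800
C(19) = 35345263800 / 20 = 1767263190


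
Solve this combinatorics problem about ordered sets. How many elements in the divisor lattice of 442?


Divisors of 442: [1, 2, 13, 17, 26, 34, 221, 442]
Count: 8


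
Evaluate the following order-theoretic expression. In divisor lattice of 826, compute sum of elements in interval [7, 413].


Interval [7,413] in divisors of 826: [7, 413]
Sum = 420


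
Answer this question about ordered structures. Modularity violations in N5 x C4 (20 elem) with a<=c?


Modular law: if a <= c then a v (b ^ c) = (a v b) ^ c.
Check all triples (a,b,c) with a <= c among 20 elements.
  e.g. a=(a,0), b=(c,0), c=(b,0): lhs=(a,0) != rhs=(b,0)
  e.g. a=(a,0), b=(c,1), c=(b,0): lhs=(a,0) != rhs=(b,0)
Total violating triples: 40


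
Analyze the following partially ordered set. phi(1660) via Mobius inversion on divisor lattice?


phi(n) = n * prod_{p|n} (1 - 1/p).
Prime divisors of 1660: [2, 5, 83]
phi(1660) = 1660 * (1 - 1/2) * (1 - 1/5) * (1 - 1/83)
phi(1660) = 656


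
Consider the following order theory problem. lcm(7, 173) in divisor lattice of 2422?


Join=lcm.
gcd(7,173)=1
lcm=1211


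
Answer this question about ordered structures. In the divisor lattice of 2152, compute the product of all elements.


Divisors of 2152: [1, 2, 4, 8, 269, 538, 1076, 2152]
Product = n^(d(n)/2) = 2152^(8/2)
Product = 21447124258816
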